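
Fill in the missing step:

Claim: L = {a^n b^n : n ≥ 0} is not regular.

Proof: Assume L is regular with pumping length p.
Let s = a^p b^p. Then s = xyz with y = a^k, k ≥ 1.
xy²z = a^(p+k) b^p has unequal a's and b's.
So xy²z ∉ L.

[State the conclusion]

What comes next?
This contradicts the pumping lemma for regular languages,
which guarantees xy^i z ∈ L for all i ≥ 0.

Since our assumption that L is regular leads to a contradiction,
we conclude that L = {a^n b^n : n ≥ 0} is NOT regular. ∎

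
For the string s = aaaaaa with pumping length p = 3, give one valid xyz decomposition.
x = '', y = 'a', z = 'aaaaa'

For s = aaaaaa and p = 3, one valid decomposition is:
- x = '' (length 0)
- y = 'a' (length 1)
- z = 'aaaaa' (length 5)

Verification:
- xyz = '' + 'a' + 'aaaaa' = aaaaaa ✓
- |xy| = 1 ≤ 3 ✓
- |y| = 1 > 0 ✓

All pumping lemma constraints are satisfied.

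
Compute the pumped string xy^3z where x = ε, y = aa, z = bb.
aaaaaabb

Given x = '', y = 'aa', z = 'bb' and i = 3:

xy^3z = x + y·y·...·y (3 times) + z
       = '' + 'aa'^3 + 'bb'
       = '' + 'aaaaaa' + 'bb'
       = 'aaaaaabb'

The pumped string is 'aaaaaabb' with length 8.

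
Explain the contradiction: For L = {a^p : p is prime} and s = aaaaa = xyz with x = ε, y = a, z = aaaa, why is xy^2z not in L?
xy²z = aaaaaa ∉ L

Pumping with i = 2 replaces y = a by y² = aa:
- Original: s = xyz = aaaaa; aaaaa has length 5, which is prime, so it is in L
- Pumped: xy²z = ε · aa · aaaa = aaaaaa
- aaaaaa has length 6 = 2 × 3, which is not prime, so it is not in L

The pumping lemma would require xy²z ∈ L, so this decomposition yields a contradiction.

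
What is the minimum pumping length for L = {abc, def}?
p = 4

For a finite language L, the pumping lemma holds vacuously if p > max|s| for s ∈ L.

The longest string in L = {abc, def} has length 3.
If p = 4, then no string s ∈ L has |s| ≥ p, so the condition is vacuously true.

The minimum pumping length is p = 4.

Why no smaller p works: for any p ≤ 3, the longest string s ∈ L has |s| = 3 ≥ p, so it would
have to be pumpable; but pumping up (i = 2, 3, ...) produces ever longer strings, which cannot all lie in the
finite language L. So the pumping property fails for every p ≤ 3.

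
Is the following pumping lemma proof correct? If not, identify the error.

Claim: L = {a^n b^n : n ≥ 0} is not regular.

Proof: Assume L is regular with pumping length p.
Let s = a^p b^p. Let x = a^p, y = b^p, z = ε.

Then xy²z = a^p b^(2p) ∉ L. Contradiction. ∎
The proof is INCORRECT.

Error: The decomposition violates |xy| ≤ p.
With x = a^p and y = b^p, we have |xy| = 2p > p.
The pumping lemma requires |xy| ≤ p, so y must be within the first p characters.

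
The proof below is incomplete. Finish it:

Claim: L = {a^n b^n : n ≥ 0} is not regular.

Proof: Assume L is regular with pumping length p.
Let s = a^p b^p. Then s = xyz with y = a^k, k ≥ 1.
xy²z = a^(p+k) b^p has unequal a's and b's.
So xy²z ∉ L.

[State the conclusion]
This contradicts the pumping lemma for regular languages,
which guarantees xy^i z ∈ L for all i ≥ 0.

Since our assumption that L is regular leads to a contradiction,
we conclude that L = {a^n b^n : n ≥ 0} is NOT regular. ∎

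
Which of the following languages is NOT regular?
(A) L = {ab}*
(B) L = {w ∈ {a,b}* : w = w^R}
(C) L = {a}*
(B) {w ∈ {a,b}* : w = w^R}

(B) L = {w ∈ {a,b}* : w = w^R} is NOT regular.

The pumping lemma can be used to prove this:
After pumping, the string is no longer symmetric

The other languages are regular because they can be recognized by finite automata.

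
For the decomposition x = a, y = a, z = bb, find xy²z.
aaabb

Given x = 'a', y = 'a', z = 'bb' and i = 2:

xy^2z = x + y·y·...·y (2 times) + z
       = 'a' + 'a'^2 + 'bb'
       = 'a' + 'aa' + 'bb'
       = 'aaabb'

The pumped string is 'aaabb' with length 5.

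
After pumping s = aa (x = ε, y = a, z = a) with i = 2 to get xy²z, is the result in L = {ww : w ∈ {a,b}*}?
No

xy²z = ε · aa · a = aaa.
aaa has odd length 3, so it cannot be written as ww and is not in L.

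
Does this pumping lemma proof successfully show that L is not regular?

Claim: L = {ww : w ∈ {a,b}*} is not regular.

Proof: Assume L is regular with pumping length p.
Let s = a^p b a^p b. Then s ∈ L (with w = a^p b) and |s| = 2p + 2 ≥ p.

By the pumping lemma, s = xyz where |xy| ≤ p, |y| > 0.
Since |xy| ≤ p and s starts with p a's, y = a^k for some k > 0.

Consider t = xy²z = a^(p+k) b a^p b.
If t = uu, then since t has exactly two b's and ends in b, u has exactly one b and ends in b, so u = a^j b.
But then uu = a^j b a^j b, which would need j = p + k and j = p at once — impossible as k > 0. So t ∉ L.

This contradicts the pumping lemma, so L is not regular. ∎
The proof is correct.

This proof is valid because:
1. s = a^p b a^p b is in L and is chosen in terms of p, so |s| ≥ p holds for every p
2. The decomposition analysis is correct: |xy| ≤ p forces y to lie inside the leading a's
3. The contradiction is valid: the argument shows a^(p+k) b a^p b cannot be split into two equal halves
4. The conclusion follows logically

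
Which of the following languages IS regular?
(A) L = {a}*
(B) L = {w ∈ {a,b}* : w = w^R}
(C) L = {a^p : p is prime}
(A) {a}*

(A) L = {a}* is regular.

This can be recognized by a finite automaton (DFA/NFA).
Regular expressions like {a}* define regular languages.

The other choices are not regular:
- {w ∈ {a,b}* : w = w^R}: After pumping, the string is no longer symmetric
- {a^p : p is prime}: After pumping, the length becomes composite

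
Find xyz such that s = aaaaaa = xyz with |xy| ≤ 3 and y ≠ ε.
x = '', y = 'a', z = 'aaaaa'

For s = aaaaaa and p = 3, one valid decomposition is:
- x = '' (length 0)
- y = 'a' (length 1)
- z = 'aaaaa' (length 5)

Verification:
- xyz = '' + 'a' + 'aaaaa' = aaaaaa ✓
- |xy| = 1 ≤ 3 ✓
- |y| = 1 > 0 ✓

All pumping lemma constraints are satisfied.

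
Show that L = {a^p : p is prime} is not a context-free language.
Assume for contradiction that L is context-free, and let p ≥ 1 be the pumping length given by the pumping lemma for CFLs.
Choose a prime q with q ≥ p and let s = a^q. Then s ∈ L and |s| = q ≥ p.
By the CFL pumping lemma, s = uvxyz for some u, v, x, y, z with |vxy| ≤ p, |vy| ≥ 1, and uv^i xy^i z ∈ L for every i ≥ 0.
All symbols are a's, so only lengths matter: let k = |vy|, with 1 ≤ k ≤ p. Then |uv^i xy^i z| = q + (i − 1)k.

Take i = q + 1: the length is q + qk = q(k + 1).
Both factors satisfy q ≥ 2 and k + 1 ≥ 2, so q(k + 1) is composite and uv^(q+1) xy^(q+1) z ∉ L.

This contradicts the CFL pumping lemma, which requires uv^i xy^i z ∈ L for all i ≥ 0.
Hence L = {a^p : p is prime} is not context-free. ∎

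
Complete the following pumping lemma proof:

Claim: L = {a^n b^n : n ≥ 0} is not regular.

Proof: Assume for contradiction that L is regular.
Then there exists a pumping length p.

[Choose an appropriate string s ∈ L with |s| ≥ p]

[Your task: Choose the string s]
s = a^p b^p

This string is in L (has equal a's and b's) and has length 2p ≥ p.
Any decomposition xyz with |xy| ≤ p means y consists only of a's,
so pumping will unbalance the counts.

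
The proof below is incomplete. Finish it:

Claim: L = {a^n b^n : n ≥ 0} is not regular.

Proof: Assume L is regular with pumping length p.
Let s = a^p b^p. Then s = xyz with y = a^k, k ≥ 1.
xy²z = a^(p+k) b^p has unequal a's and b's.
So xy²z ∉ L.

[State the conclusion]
This contradicts the pumping lemma for regular languages,
which guarantees xy^i z ∈ L for all i ≥ 0.

Since our assumption that L is regular leads to a contradiction,
we conclude that L = {a^n b^n : n ≥ 0} is NOT regular. ∎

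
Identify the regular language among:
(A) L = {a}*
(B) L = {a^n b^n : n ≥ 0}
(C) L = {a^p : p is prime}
(A) {a}*

(A) L = {a}* is regular.

This can be recognized by a finite automaton (DFA/NFA).
Regular expressions like {a}* define regular languages.

The other choices are not regular:
- {a^p : p is prime}: After pumping, the length becomes composite
- {a^n b^n : n ≥ 0}: After pumping, the number of a's and b's become unequal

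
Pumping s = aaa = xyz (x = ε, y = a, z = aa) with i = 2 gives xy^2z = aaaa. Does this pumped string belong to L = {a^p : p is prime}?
No

xy²z = ε · aa · aa = aaaa.
aaaa has length 4 = 2 × 2, which is not prime, so it is not in L.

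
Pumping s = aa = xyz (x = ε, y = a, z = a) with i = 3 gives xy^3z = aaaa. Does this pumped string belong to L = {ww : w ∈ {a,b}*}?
Yes

xy³z = ε · aaa · a = aaaa.
aaaa splits into halves aa · aa, which are equal, so it is in L (w = aa).
(A single pumped string landing in L is not a contradiction by itself; a non-regularity proof needs some i for which xy^i z ∉ L, for every admissible decomposition.)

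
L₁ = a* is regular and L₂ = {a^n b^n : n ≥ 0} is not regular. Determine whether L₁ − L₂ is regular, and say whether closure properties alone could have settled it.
Yes — L₁ − L₂ is regular.

The only string of a* that lies in {a^n b^n} is ε, so L₁ − L₂ = a* − {ε} = a⁺ = aa*, which is regular.

Note that the bare facts "L₁ regular, L₂ non-regular" do not settle the question by themselves: the closure of regular languages under ∪, ∩, complement and difference applies only when BOTH operands are regular. With a non-regular operand the result can come out regular or non-regular depending on the specific languages, so one has to work out L₁ − L₂ for this particular pair, as above.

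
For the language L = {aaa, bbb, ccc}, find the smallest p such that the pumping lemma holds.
p = 4

For a finite language L, the pumping lemma holds vacuously if p > max|s| for s ∈ L.

The longest string in L = {aaa, bbb, ccc} has length 3.
If p = 4, then no string s ∈ L has |s| ≥ p, so the condition is vacuously true.

The minimum pumping length is p = 4.

Why no smaller p works: for any p ≤ 3, the longest string s ∈ L has |s| = 3 ≥ p, so it would
have to be pumpable; but pumping up (i = 2, 3, ...) produces ever longer strings, which cannot all lie in the
finite language L. So the pumping property fails for every p ≤ 3.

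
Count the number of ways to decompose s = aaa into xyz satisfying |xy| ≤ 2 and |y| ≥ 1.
3

For s = 'aaa' with pumping length p = 2:

Constraints: |xy| ≤ 2, |y| > 0

Valid decompositions (|xy| ≤ p, |y| ≥ 1):
  • x='', y='a', z='aa'
  • x='a', y='a', z='a'
  • x='', y='aa', z='a'

Total count: 3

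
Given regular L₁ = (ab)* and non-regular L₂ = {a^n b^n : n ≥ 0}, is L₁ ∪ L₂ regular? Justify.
No — L₁ ∪ L₂ is not regular.

Let U = (ab)* ∪ {a^n b^n}. If U were regular, then U ∩ aa*bb* would be regular (closure under intersection with a regular language). But (ab)* ∩ aa*bb* = {ab} and {a^n b^n} ∩ aa*bb* = {a^n b^n : n ≥ 1}, so U ∩ aa*bb* = {a^n b^n : n ≥ 1}, which is not regular. Hence U is not regular.

Note that the bare facts "L₁ regular, L₂ non-regular" do not settle the question by themselves: the closure of regular languages under ∪, ∩, complement and difference applies only when BOTH operands are regular. With a non-regular operand the result can come out regular or non-regular depending on the specific languages, so one has to work out L₁ ∪ L₂ for this particular pair, as above.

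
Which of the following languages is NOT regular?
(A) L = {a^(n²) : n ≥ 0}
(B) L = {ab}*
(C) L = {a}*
(A) {a^(n²) : n ≥ 0}

(A) L = {a^(n²) : n ≥ 0} is NOT regular.

The pumping lemma can be used to prove this:
After pumping, length is no longer a perfect square

The other languages are regular because they can be recognized by finite automata.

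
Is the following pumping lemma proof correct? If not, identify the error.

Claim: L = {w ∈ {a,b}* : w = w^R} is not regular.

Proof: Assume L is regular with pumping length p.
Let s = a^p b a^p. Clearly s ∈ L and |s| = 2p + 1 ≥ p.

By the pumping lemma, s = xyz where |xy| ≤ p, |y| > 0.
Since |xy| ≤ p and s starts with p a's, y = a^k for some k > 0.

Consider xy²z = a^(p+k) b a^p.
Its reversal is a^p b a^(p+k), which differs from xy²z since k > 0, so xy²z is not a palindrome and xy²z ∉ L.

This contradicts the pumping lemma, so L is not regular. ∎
The proof is correct.

This proof is valid because:
1. s = a^p b a^p is in L and is chosen in terms of p, so |s| ≥ p holds for every p
2. The decomposition analysis is correct: |xy| ≤ p forces y to lie inside the leading a's
3. The contradiction is valid: a^(p+k) b a^p has more a's before the b than after it, so it is not a palindrome
4. The conclusion follows logically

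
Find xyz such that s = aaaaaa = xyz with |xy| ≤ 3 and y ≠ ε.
x = '', y = 'a', z = 'aaaaa'

For s = aaaaaa and p = 3, one valid decomposition is:
- x = '' (length 0)
- y = 'a' (length 1)
- z = 'aaaaa' (length 5)

Verification:
- xyz = '' + 'a' + 'aaaaa' = aaaaaa ✓
- |xy| = 1 ≤ 3 ✓
- |y| = 1 > 0 ✓

All pumping lemma constraints are satisfied.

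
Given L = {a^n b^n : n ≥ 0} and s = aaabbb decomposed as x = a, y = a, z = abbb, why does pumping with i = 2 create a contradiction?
xy²z = aaaabbb ∉ L

Pumping with i = 2 replaces y = a by y² = aa:
- Original: s = xyz = aaabbb; aaabbb = a^3 b^3 has equal counts (3 = 3), so it is in L
- Pumped: xy²z = a · aa · abbb = aaaabbb
- aaaabbb has 4 a's and 3 b's; 4 ≠ 3, so it is not in L

The pumping lemma would require xy²z ∈ L, so this decomposition yields a contradiction.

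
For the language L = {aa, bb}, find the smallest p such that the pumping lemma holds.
p = 3

For a finite language L, the pumping lemma holds vacuously if p > max|s| for s ∈ L.

The longest string in L = {aa, bb} has length 2.
If p = 3, then no string s ∈ L has |s| ≥ p, so the condition is vacuously true.

The minimum pumping length is p = 3.

Why no smaller p works: for any p ≤ 2, the longest string s ∈ L has |s| = 2 ≥ p, so it would
have to be pumpable; but pumping up (i = 2, 3, ...) produces ever longer strings, which cannot all lie in the
finite language L. So the pumping property fails for every p ≤ 2.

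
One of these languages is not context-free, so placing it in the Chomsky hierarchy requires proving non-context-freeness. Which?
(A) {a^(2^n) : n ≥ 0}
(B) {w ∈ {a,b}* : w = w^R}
(A) {a^(2^n) : n ≥ 0}

(A) {a^(2^n) : n ≥ 0} requires the CFL pumping lemma.

- {w ∈ {a,b}* : w = w^R} is context-free (but not regular)
  • Can be shown non-regular with the regular pumping lemma
  • After pumping, the string is no longer symmetric

- {a^(2^n) : n ≥ 0} is NOT context-free
  • Requires the CFL pumping lemma to prove
  • Gaps between powers of 2 grow exponentially

The CFL pumping lemma is "stronger" in that it can prove non-membership
in the larger class of context-free languages.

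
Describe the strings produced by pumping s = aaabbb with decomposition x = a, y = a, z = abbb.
{xy^i z : i ≥ 0} = {a^(2+i) b^3 : i ≥ 0} = {aabbb, aaabbb, aaaabbb, ...}

With x = a, y = a, z = abbb: Starting with aaabbb and pumping the second 'a', we get strings with 2+i a's followed by 3 b's for i = 0, 1, 2, ...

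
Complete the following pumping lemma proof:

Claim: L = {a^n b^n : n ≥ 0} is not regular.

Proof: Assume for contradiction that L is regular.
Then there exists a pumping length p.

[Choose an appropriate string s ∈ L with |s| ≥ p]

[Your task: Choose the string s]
s = a^p b^p

This string is in L (has equal a's and b's) and has length 2p ≥ p.
Any decomposition xyz with |xy| ≤ p means y consists only of a's,
so pumping will unbalance the counts.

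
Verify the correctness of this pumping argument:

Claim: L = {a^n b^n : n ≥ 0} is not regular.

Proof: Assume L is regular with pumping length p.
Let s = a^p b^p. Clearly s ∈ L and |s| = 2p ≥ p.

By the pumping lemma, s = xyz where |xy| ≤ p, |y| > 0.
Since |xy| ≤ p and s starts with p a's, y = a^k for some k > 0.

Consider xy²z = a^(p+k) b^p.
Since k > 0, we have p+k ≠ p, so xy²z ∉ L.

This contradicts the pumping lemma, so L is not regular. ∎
The proof is correct.

This proof is valid because:
1. The string s = a^p b^p is correctly in L
2. The decomposition analysis is correct: y must consist only of a's
3. The contradiction is valid: pumping increases a's but not b's
4. The conclusion follows logically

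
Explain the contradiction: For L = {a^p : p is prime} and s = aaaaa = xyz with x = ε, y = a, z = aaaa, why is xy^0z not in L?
xy⁰z = aaaa ∉ L

Pumping with i = 0 replaces y = a by y⁰ = ε:
- Original: s = xyz = aaaaa; aaaaa has length 5, which is prime, so it is in L
- Pumped: xy⁰z = ε · ε · aaaa = aaaa
- aaaa has length 4 = 2 × 2, which is not prime, so it is not in L

The pumping lemma would require xy⁰z ∈ L, so this decomposition yields a contradiction.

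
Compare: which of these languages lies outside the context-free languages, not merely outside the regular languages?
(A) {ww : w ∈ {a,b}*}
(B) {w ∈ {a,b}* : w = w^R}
(A) {ww : w ∈ {a,b}*}

(A) {ww : w ∈ {a,b}*} requires the CFL pumping lemma.

- {w ∈ {a,b}* : w = w^R} is context-free (but not regular)
  • Can be shown non-regular with the regular pumping lemma
  • After pumping, the string is no longer symmetric

- {ww : w ∈ {a,b}*} is NOT context-free
  • Requires the CFL pumping lemma to prove
  • Cannot verify equality of two arbitrary substrings

The CFL pumping lemma is "stronger" in that it can prove non-membership
in the larger class of context-free languages.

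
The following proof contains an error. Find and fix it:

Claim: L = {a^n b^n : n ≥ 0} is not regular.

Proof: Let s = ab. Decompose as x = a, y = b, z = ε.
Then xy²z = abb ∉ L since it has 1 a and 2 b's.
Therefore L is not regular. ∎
Error: The string s = ab might be shorter than the pumping length p.

Correction: Choose s = a^p b^p to ensure |s| ≥ p. Also, the decomposition is wrong: with |xy| ≤ p, y cannot include b's when s starts with p a's.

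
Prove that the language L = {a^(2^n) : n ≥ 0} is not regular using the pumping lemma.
Assume for contradiction that L is regular, and let p ≥ 1 be the pumping length given by the pumping lemma.
Choose s = a^(2^p). Then s ∈ L and |s| = 2^p ≥ p.
By the pumping lemma, s = xyz for some x, y, z with |xy| ≤ p, |y| ≥ 1, and xy^i z ∈ L for every i ≥ 0.
Here y = a^k for some k with 1 ≤ k ≤ |xy| ≤ p, and p < 2^p.

Take i = 2: |xy²z| = 2^p + k.
Now 2^p < 2^p + k ≤ 2^p + p < 2^p + 2^p = 2^(p+1).
So |xy²z| lies strictly between the consecutive powers of two 2^p and 2^(p+1), hence is not a power of 2, and xy²z ∉ L.

This contradicts the pumping lemma, which requires xy^i z ∈ L for all i ≥ 0.
Hence L = {a^(2^n) : n ≥ 0} is not regular. ∎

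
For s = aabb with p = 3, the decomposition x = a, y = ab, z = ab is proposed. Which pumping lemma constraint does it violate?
Violated: xyz = s

The decomposition x = a, y = ab, z = ab for s = aabb with p = 3
violates the constraint: xyz = s

xyz = 'a' + 'ab' + 'ab' = 'aabab' ≠ 'aabb' = s. The decomposition doesn't reconstruct s.

Pumping lemma constraints:
1. xyz = s (decomposition is valid)
2. |xy| ≤ p
3. |y| > 0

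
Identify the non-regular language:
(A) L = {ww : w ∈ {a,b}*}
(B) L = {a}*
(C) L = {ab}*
(A) {ww : w ∈ {a,b}*}

(A) L = {ww : w ∈ {a,b}*} is NOT regular.

The pumping lemma can be used to prove this:
After pumping, the two halves no longer match

The other languages are regular because they can be recognized by finite automata.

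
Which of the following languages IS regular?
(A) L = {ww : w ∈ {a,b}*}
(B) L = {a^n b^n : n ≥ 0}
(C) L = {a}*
(C) {a}*

(C) L = {a}* is regular.

This can be recognized by a finite automaton (DFA/NFA).
Regular expressions like {a}* define regular languages.

The other choices are not regular:
- {ww : w ∈ {a,b}*}: After pumping, the two halves no longer match
- {a^n b^n : n ≥ 0}: After pumping, the number of a's and b's become unequal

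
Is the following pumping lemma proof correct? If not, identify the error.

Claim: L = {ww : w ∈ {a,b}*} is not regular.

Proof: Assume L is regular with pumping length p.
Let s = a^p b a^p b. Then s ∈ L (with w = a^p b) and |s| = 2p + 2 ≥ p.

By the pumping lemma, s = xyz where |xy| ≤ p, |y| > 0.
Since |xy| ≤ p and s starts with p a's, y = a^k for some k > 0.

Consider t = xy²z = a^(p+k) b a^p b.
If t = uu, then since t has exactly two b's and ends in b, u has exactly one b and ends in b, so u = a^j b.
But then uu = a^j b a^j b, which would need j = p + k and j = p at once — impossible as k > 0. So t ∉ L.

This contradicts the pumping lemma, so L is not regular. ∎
The proof is correct.

This proof is valid because:
1. s = a^p b a^p b is in L and is chosen in terms of p, so |s| ≥ p holds for every p
2. The decomposition analysis is correct: |xy| ≤ p forces y to lie inside the leading a's
3. The contradiction is valid: the argument shows a^(p+k) b a^p b cannot be split into two equal halves
4. The conclusion follows logically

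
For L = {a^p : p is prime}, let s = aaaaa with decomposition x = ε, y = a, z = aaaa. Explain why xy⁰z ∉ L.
xy⁰z = aaaa ∉ L

Pumping with i = 0 replaces y = a by y⁰ = ε:
- Original: s = xyz = aaaaa; aaaaa has length 5, which is prime, so it is in L
- Pumped: xy⁰z = ε · ε · aaaa = aaaa
- aaaa has length 4 = 2 × 2, which is not prime, so it is not in L

The pumping lemma would require xy⁰z ∈ L, so this decomposition yields a contradiction.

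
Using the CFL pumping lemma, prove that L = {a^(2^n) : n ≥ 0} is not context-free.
Assume for contradiction that L is context-free, and let p ≥ 1 be the pumping length given by the pumping lemma for CFLs.
Choose s = a^(2^p). Then s ∈ L and |s| = 2^p ≥ p.
By the CFL pumping lemma, s = uvxyz for some u, v, x, y, z with |vxy| ≤ p, |vy| ≥ 1, and uv^i xy^i z ∈ L for every i ≥ 0.
All symbols are a's, so only lengths matter: let k = |vy|, with 1 ≤ k ≤ |vxy| ≤ p < 2^p.

Take i = 2: |uv²xy²z| = 2^p + k, and 2^p < 2^p + k < 2^p + 2^p = 2^(p+1).
So the length lies strictly between consecutive powers of two and is not a power of 2; uv²xy²z ∉ L.

This contradicts the CFL pumping lemma, which requires uv^i xy^i z ∈ L for all i ≥ 0.
Hence L = {a^(2^n) : n ≥ 0} is not context-free. ∎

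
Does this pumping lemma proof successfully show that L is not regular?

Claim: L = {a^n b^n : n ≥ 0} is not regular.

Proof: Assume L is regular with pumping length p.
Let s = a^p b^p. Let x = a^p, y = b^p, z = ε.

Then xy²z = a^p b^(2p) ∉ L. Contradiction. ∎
The proof is INCORRECT.

Error: The decomposition violates |xy| ≤ p.
With x = a^p and y = b^p, we have |xy| = 2p > p.
The pumping lemma requires |xy| ≤ p, so y must be within the first p characters.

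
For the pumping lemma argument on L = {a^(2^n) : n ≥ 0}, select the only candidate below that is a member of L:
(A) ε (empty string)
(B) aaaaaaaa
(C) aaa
(B) aaaaaaaa

The pumping lemma is applied to a string s that lies in L, so first check membership of each option:
- (A) ε has length 0, which is not a power of 2, so it is not in L ✗
- (B) aaaaaaaa has length 8 = 2^3, so it is in L ✓
- (C) aaa has length 3, strictly between 2^1 = 2 and 2^2 = 4, so it is not in L ✗

Only (B) aaaaaaaa is in L, so it is the only candidate that could play the role of s.
(In a complete proof one picks s in terms of the pumping length p so that |s| ≥ p is guaranteed; a fixed string like aaaaaaaa illustrates the shape of such an s.)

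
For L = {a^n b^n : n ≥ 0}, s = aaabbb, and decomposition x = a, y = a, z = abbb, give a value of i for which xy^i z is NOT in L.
i = 3

xy³z = a · aaa · abbb = aaaaabbb; aaaaabbb has 5 a's and 3 b's; 5 ≠ 3, so it is not in L.
(Other choices also work, e.g. i = 0, 2; only i = 1 is guaranteed to stay in L since xy¹z = s.)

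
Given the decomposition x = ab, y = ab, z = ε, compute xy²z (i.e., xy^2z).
ababab

Given x = 'ab', y = 'ab', z = '' and i = 2:

xy^2z = x + y·y·...·y (2 times) + z
       = 'ab' + 'ab'^2 + ''
       = 'ab' + 'abab' + ''
       = 'ababab'

The pumped string is 'ababab' with length 6.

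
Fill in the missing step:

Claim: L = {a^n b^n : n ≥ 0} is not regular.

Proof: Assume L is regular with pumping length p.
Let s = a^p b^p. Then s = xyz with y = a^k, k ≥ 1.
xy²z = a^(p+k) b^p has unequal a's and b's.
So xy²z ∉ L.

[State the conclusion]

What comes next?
This contradicts the pumping lemma for regular languages,
which guarantees xy^i z ∈ L for all i ≥ 0.

Since our assumption that L is regular leads to a contradiction,
we conclude that L = {a^n b^n : n ≥ 0} is NOT regular. ∎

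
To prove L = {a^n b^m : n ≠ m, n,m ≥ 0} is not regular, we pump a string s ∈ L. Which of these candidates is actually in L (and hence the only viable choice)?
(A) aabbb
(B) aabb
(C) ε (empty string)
(A) aabbb

The pumping lemma is applied to a string s that lies in L, so first check membership of each option:
- (A) aabbb = a^2 b^3 with 2 ≠ 3, so it is in L ✓
- (B) aabb = a^2 b^2 has n = m = 2, so it is not in L ✗
- (C) ε = a^0 b^0 has n = m = 0, so it is not in L ✗

Only (A) aabbb is in L, so it is the only candidate that could play the role of s.
(In a complete proof one picks s in terms of the pumping length p so that |s| ≥ p is guaranteed; a fixed string like aabbb illustrates the shape of such an s.)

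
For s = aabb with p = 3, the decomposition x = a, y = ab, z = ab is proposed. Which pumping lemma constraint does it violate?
Violated: xyz = s

The decomposition x = a, y = ab, z = ab for s = aabb with p = 3
violates the constraint: xyz = s

xyz = 'a' + 'ab' + 'ab' = 'aabab' ≠ 'aabb' = s. The decomposition doesn't reconstruct s.

Pumping lemma constraints:
1. xyz = s (decomposition is valid)
2. |xy| ≤ p
3. |y| > 0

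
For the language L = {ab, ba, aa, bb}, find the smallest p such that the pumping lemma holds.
p = 3

For a finite language L, the pumping lemma holds vacuously if p > max|s| for s ∈ L.

The longest string in L = {ab, ba, aa, bb} has length 2.
If p = 3, then no string s ∈ L has |s| ≥ p, so the condition is vacuously true.

The minimum pumping length is p = 3.

Why no smaller p works: for any p ≤ 2, the longest string s ∈ L has |s| = 2 ≥ p, so it would
have to be pumpable; but pumping up (i = 2, 3, ...) produces ever longer strings, which cannot all lie in the
finite language L. So the pumping property fails for every p ≤ 2.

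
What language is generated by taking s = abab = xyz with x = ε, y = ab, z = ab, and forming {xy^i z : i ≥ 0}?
{xy^i z : i ≥ 0} = {(ab)^(i+1) : i ≥ 0} = {ab, abab, ababab, ...}

With x = ε, y = ab, z = ab: Pumping 'ab' gives strings of alternating a's and b's.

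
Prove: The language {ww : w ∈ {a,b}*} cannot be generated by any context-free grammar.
Assume for contradiction that L is context-free, and let p ≥ 1 be the pumping length given by the pumping lemma for CFLs.
Choose s = a^p b^p a^p b^p. Then s ∈ L (take w = a^p b^p) and |s| = 4p ≥ p.
By the CFL pumping lemma, s = uvxyz for some u, v, x, y, z with |vxy| ≤ p, |vy| ≥ 1, and uv^i xy^i z ∈ L for every i ≥ 0.

Write s as four blocks A₁ B₁ A₂ B₂ with A₁ = A₂ = a^p and B₁ = B₂ = b^p. Since |vxy| ≤ p, the window vxy lies inside at most two adjacent blocks. Take i = 0 and let t = uxz, so |t| = 4p − |vy| with 1 ≤ |vy| ≤ p. If |t| is odd, t ∉ L immediately, so assume |vy| is even (hence |vy| ≥ 2) and |t|/2 = 2p − |vy|/2, which satisfies p ≤ |t|/2 ≤ 2p − 1.

Case 1 (vxy inside A₁B₁): t = a^(p−j) b^(p−l) a^p b^p with j + l = |vy|. The second half of t has length < 2p, so it is a suffix of the trailing a^p b^p and ends in b; the first half is a^(p−j) b^(p−l) a^((j+l)/2), which ends in a because (j+l)/2 ≥ 1. The halves differ, so t ∉ L.

Case 2 (vxy inside B₁A₂, straddling the middle): t = a^p b^(p−j) a^(p−l) b^p with j + l = |vy|. If t = ww, then w is a prefix of t of length ≥ p, so w begins with a^p; and w is a suffix of t of length ≥ p, so w ends with b^p. That forces |w| ≥ 2p, contradicting |w| = |t|/2 ≤ 2p − 1. So t ∉ L.

Case 3 (vxy inside A₂B₂): t = a^p b^p a^(p−j) b^(p−l) with j + l = |vy|. The first half of t is a prefix of a^p b^p, so it begins with a; the second half is b^((j+l)/2) a^(p−j) b^(p−l), which begins with b. The halves differ, so t ∉ L.

In every case uv⁰xy⁰z = uxz ∉ L.

This contradicts the CFL pumping lemma, which requires uv^i xy^i z ∈ L for all i ≥ 0.
Hence L = {ww : w ∈ {a,b}*} is not context-free. ∎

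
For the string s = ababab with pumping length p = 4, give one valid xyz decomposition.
x = '', y = 'abab', z = 'ab'

For s = ababab and p = 4, one valid decomposition is:
- x = '' (length 0)
- y = 'abab' (length 4)
- z = 'ab' (length 2)

Verification:
- xyz = '' + 'abab' + 'ab' = ababab ✓
- |xy| = 4 ≤ 4 ✓
- |y| = 4 > 0 ✓

All pumping lemma constraints are satisfied.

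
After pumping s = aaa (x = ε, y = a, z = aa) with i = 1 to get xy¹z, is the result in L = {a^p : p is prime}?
Yes

xy¹z = ε · a · aa = aaa.
aaa has length 3, which is prime, so it is in L.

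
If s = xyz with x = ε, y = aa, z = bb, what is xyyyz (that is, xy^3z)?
aaaaaabb

Given x = '', y = 'aa', z = 'bb' and i = 3:

xy^3z = x + y·y·...·y (3 times) + z
       = '' + 'aa'^3 + 'bb'
       = '' + 'aaaaaa' + 'bb'
       = 'aaaaaabb'

The pumped string is 'aaaaaabb' with length 8.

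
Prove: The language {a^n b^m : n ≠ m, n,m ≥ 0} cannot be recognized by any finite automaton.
Assume for contradiction that L is regular, and let p ≥ 1 be the pumping length given by the pumping lemma.
Choose s = a^p b^(p + p!). Then s ∈ L because p ≠ p + p! (as p! ≥ 1), and |s| ≥ p.
By the pumping lemma, s = xyz for some x, y, z with |xy| ≤ p, |y| ≥ 1, and xy^i z ∈ L for every i ≥ 0.
Since |xy| ≤ p and the first p symbols of s are all a's, y = a^k for some k with 1 ≤ k ≤ p.
For every i ≥ 0, xy^i z = a^(p + (i − 1)k) b^(p + p!).

Because 1 ≤ k ≤ p, k divides p!. Let t = p!/k (a positive integer) and take i = t + 1.
Then the number of a's is p + tk = p + p!, which equals the number of b's.
So xy^(t+1) z = a^(p + p!) b^(p + p!) has equally many a's and b's and is NOT in L.

This contradicts the pumping lemma, which requires xy^i z ∈ L for all i ≥ 0.
Hence L = {a^n b^m : n ≠ m, n,m ≥ 0} is not regular. ∎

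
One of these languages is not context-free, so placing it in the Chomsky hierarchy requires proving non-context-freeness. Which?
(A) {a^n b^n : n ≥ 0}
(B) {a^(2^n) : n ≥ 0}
(B) {a^(2^n) : n ≥ 0}

(B) {a^(2^n) : n ≥ 0} requires the CFL pumping lemma.

- {a^n b^n : n ≥ 0} is context-free (but not regular)
  • Can be shown non-regular with the regular pumping lemma
  • After pumping, the number of a's and b's become unequal

- {a^(2^n) : n ≥ 0} is NOT context-free
  • Requires the CFL pumping lemma to prove
  • Gaps between powers of 2 grow exponentially

The CFL pumping lemma is "stronger" in that it can prove non-membership
in the larger class of context-free languages.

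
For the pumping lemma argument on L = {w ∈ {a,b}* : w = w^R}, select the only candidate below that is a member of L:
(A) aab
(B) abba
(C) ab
(B) abba

The pumping lemma is applied to a string s that lies in L, so first check membership of each option:
- (A) aab reversed is baa ≠ aab, so it is not a palindrome and is not in L ✗
- (B) abba reversed is abba, the same string, so it is a palindrome and is in L ✓
- (C) ab reversed is ba ≠ ab, so it is not a palindrome and is not in L ✗

Only (B) abba is in L, so it is the only candidate that could play the role of s.
(In a complete proof one picks s in terms of the pumping length p so that |s| ≥ p is guaranteed; a fixed string like abba illustrates the shape of such an s.)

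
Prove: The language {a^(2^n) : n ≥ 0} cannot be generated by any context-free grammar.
Assume for contradiction that L is context-free, and let p ≥ 1 be the pumping length given by the pumping lemma for CFLs.
Choose s = a^(2^p). Then s ∈ L and |s| = 2^p ≥ p.
By the CFL pumping lemma, s = uvxyz for some u, v, x, y, z with |vxy| ≤ p, |vy| ≥ 1, and uv^i xy^i z ∈ L for every i ≥ 0.
All symbols are a's, so only lengths matter: let k = |vy|, with 1 ≤ k ≤ |vxy| ≤ p < 2^p.

Take i = 2: |uv²xy²z| = 2^p + k, and 2^p < 2^p + k < 2^p + 2^p = 2^(p+1).
So the length lies strictly between consecutive powers of two and is not a power of 2; uv²xy²z ∉ L.

This contradicts the CFL pumping lemma, which requires uv^i xy^i z ∈ L for all i ≥ 0.
Hence L = {a^(2^n) : n ≥ 0} is not context-free. ∎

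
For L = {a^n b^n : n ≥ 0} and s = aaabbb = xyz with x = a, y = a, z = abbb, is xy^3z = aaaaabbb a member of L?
No

xy³z = a · aaa · abbb = aaaaabbb.
aaaaabbb has 5 a's and 3 b's; 5 ≠ 3, so it is not in L.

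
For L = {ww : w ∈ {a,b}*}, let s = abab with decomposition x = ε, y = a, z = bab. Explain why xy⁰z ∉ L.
xy⁰z = bab ∉ L

Pumping with i = 0 replaces y = a by y⁰ = ε:
- Original: s = xyz = abab; abab splits into halves ab · ab, which are equal, so it is in L (w = ab)
- Pumped: xy⁰z = ε · ε · bab = bab
- bab has odd length 3, so it cannot be written as ww and is not in L

The pumping lemma would require xy⁰z ∈ L, so this decomposition yields a contradiction.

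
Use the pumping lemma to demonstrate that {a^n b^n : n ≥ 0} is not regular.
Assume for contradiction that L is regular, and let p ≥ 1 be the pumping length given by the pumping lemma.
Choose s = a^p b^p. Then s ∈ L and |s| = 2p ≥ p.
By the pumping lemma, s = xyz for some x, y, z with |xy| ≤ p, |y| ≥ 1, and xy^i z ∈ L for every i ≥ 0.
Since |xy| ≤ p and the first p symbols of s are all a's, we must have y = a^k for some k with 1 ≤ k ≤ p.

Take i = 3: xy³z = a^(p + 2k) b^p.
This string has p + 2k a's but p b's, and p + 2k > p because k ≥ 1. So xy³z ∉ L.

This contradicts the pumping lemma, which requires xy^i z ∈ L for all i ≥ 0.
Hence L = {a^n b^n : n ≥ 0} is not regular. ∎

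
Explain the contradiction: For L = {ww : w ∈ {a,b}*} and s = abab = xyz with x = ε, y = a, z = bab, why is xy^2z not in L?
xy²z = aabab ∉ L

Pumping with i = 2 replaces y = a by y² = aa:
- Original: s = xyz = abab; abab splits into halves ab · ab, which are equal, so it is in L (w = ab)
- Pumped: xy²z = ε · aa · bab = aabab
- aabab has odd length 5, so it cannot be written as ww and is not in L

The pumping lemma would require xy²z ∈ L, so this decomposition yields a contradiction.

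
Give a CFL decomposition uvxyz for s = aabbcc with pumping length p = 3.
u='aa', v='b', x='b', y='c', z='c'

For s = aabbcc with pumping length p = 3:

One valid decomposition:
- u = 'aa'
- v = 'b'
- x = 'b'
- y = 'c'
- z = 'c'

Verification:
- uvxyz = 'aa' + 'b' + 'b' + 'c' + 'c' = aabbcc ✓
- |vxy| = |'bbc'| = 3 ≤ 3 ✓
- |vy| = |'bc'| = 2 > 0 ✓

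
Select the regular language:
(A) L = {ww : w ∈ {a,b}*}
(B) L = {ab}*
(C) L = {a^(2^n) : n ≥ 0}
(B) {ab}*

(B) L = {ab}* is regular.

This can be recognized by a finite automaton (DFA/NFA).
Regular expressions like {ab}* define regular languages.

The other choices are not regular:
- {a^(2^n) : n ≥ 0}: After pumping, length is no longer a power of 2
- {ww : w ∈ {a,b}*}: After pumping, the two halves no longer match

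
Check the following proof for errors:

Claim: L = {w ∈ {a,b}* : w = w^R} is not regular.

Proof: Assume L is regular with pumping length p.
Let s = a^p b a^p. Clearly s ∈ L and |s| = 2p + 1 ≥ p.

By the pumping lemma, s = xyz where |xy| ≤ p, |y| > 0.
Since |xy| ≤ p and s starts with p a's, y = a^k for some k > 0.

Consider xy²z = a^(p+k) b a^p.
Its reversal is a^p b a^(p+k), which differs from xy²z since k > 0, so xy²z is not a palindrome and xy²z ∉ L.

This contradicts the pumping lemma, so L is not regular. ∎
The proof is correct.

This proof is valid because:
1. s = a^p b a^p is in L and is chosen in terms of p, so |s| ≥ p holds for every p
2. The decomposition analysis is correct: |xy| ≤ p forces y to lie inside the leading a's
3. The contradiction is valid: a^(p+k) b a^p has more a's before the b than after it, so it is not a palindrome
4. The conclusion follows logically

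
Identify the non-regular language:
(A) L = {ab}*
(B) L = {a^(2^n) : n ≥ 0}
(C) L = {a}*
(B) {a^(2^n) : n ≥ 0}

(B) L = {a^(2^n) : n ≥ 0} is NOT regular.

The pumping lemma can be used to prove this:
After pumping, length is no longer a power of 2

The other languages are regular because they can be recognized by finite automata.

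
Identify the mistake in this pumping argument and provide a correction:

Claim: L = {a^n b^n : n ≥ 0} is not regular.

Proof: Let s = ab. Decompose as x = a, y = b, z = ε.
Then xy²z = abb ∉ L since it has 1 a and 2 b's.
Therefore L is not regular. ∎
Error: The string s = ab might be shorter than the pumping length p.

Correction: Choose s = a^p b^p to ensure |s| ≥ p. Also, the decomposition is wrong: with |xy| ≤ p, y cannot include b's when s starts with p a's.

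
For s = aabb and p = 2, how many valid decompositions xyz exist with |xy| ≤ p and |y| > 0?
3

For s = 'aabb' with pumping length p = 2:

Constraints: |xy| ≤ 2, |y| > 0

Valid decompositions (|xy| ≤ p, |y| ≥ 1):
  • x='', y='a', z='abb'
  • x='a', y='a', z='bb'
  • x='', y='aa', z='bb'

Total count: 3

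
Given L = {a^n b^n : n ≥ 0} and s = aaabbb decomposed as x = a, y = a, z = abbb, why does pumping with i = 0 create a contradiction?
xy⁰z = aabbb ∉ L

Pumping with i = 0 replaces y = a by y⁰ = ε:
- Original: s = xyz = aaabbb; aaabbb = a^3 b^3 has equal counts (3 = 3), so it is in L
- Pumped: xy⁰z = a · ε · abbb = aabbb
- aabbb has 2 a's and 3 b's; 2 ≠ 3, so it is not in L

The pumping lemma would require xy⁰z ∈ L, so this decomposition yields a contradiction.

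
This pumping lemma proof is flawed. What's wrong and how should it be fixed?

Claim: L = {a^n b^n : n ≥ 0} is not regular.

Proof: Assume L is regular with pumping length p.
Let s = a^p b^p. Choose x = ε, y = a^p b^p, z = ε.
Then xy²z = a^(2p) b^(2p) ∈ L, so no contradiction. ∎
Error: The decomposition violates |xy| ≤ p. With y = a^p b^p, |xy| = |y| = 2p > p. (The proof also miscomputes xy²z, which would be a^p b^p a^p b^p rather than a^(2p) b^(2p), and it wrongly treats one harmless decomposition as settling the matter — the prover does not get to choose the decomposition.)

Correction: The pumping lemma requires |xy| ≤ p, and the argument must handle every decomposition satisfying |xy| ≤ p, |y| ≥ 1. Since s starts with p a's, any such y consists only of a's, say y = a^k with k ≥ 1. Then xy²z = a^(p+k) b^p has unequal numbers of a's and b's, so xy²z ∉ L — the required contradiction.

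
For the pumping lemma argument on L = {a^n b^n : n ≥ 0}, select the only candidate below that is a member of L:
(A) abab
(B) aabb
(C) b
(B) aabb

The pumping lemma is applied to a string s that lies in L, so first check membership of each option:
- (A) abab has an a after a b, so it is not of the form a^n b^n and is not in L ✗
- (B) aabb = a^2 b^2 has equal counts (2 = 2), so it is in L ✓
- (C) b has 0 a's and 1 b's; 0 ≠ 1, so it is not in L ✗

Only (B) aabb is in L, so it is the only candidate that could play the role of s.
(In a complete proof one picks s in terms of the pumping length p so that |s| ≥ p is guaranteed; a fixed string like aabb illustrates the shape of such an s.)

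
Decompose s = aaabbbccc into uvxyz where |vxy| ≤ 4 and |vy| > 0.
u='aa', v='a', x='bb', y='b', z='ccc'

For s = aaabbbccc with pumping length p = 4:

One valid decomposition:
- u = 'aa'
- v = 'a'
- x = 'bb'
- y = 'b'
- z = 'ccc'

Verification:
- uvxyz = 'aa' + 'a' + 'bb' + 'b' + 'ccc' = aaabbbccc ✓
- |vxy| = |'abbb'| = 4 ≤ 4 ✓
- |vy| = |'ab'| = 2 > 0 ✓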